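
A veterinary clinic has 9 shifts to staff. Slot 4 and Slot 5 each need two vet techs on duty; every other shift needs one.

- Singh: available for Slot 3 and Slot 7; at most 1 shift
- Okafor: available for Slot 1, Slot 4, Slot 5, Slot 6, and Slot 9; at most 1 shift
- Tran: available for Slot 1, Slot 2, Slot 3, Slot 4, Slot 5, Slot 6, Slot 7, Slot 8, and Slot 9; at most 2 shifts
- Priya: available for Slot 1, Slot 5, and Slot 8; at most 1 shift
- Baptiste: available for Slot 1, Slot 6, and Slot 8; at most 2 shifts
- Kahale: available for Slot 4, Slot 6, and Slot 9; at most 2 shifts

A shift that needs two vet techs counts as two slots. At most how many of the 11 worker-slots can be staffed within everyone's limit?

Total capacity across all vet techs is 1+1+2+1+2+2 = 9, and 11 slots are needed, so at most 9 can be filled.
An assignment achieving 9: Slot 1→Baptiste, Slot 2→Tran, Slot 3→Singh, Slot 4→Okafor+Kahale, Slot 5→Priya, Slot 7→Tran, Slot 8→Baptiste, Slot 9→Kahale.
Loads: Singh 1/1, Okafor 1/1, Tran 2/2, Priya 1/1, Baptiste 2/2, Kahale 2/2.

9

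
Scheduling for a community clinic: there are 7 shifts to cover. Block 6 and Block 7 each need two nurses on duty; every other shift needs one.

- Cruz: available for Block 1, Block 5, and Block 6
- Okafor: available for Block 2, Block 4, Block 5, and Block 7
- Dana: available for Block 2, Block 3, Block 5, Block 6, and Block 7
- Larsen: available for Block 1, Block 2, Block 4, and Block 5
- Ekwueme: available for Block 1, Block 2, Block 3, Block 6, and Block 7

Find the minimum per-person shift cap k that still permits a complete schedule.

2

With 5 nurses and 9 worker-slots to fill, someone must work at least ⌈9/5⌉ = 2 shifts, so k ≥ 2.
k = 2 works: Block 1→Cruz, Block 2→Larsen, Block 3→Dana, Block 4→Okafor, Block 5→Larsen, Block 6→Cruz+Dana, Block 7→Okafor+Ekwueme.
Loads: Cruz 2, Okafor 2, Dana 2, Larsen 2, Ekwueme 1 — all ≤ 2.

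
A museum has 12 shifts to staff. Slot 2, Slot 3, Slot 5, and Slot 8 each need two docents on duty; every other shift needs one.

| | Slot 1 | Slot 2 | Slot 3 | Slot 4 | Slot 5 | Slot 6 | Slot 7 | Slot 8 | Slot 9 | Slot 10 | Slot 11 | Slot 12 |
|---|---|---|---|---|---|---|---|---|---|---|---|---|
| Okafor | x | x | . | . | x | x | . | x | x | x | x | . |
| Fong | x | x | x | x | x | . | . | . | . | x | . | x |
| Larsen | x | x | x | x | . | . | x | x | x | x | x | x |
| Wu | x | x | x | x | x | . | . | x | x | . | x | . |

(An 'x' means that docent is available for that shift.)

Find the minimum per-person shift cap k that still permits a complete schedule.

With 4 docents and 16 worker-slots to fill, someone must work at least ⌈16/4⌉ = 4 shifts, so k ≥ 4.
k = 4 works: Slot 1→Wu, Slot 2→Larsen+Wu, Slot 3→Fong+Larsen, Slot 4→Fong, Slot 5→Okafor+Fong, Slot 6→Okafor, Slot 7→Larsen, Slot 8→Okafor+Larsen, Slot 9→Wu, Slot 10→Okafor, Slot 11→Wu, Slot 12→Fong.
Loads: Okafor 4, Fong 4, Larsen 4, Wu 4 — all ≤ 4.

4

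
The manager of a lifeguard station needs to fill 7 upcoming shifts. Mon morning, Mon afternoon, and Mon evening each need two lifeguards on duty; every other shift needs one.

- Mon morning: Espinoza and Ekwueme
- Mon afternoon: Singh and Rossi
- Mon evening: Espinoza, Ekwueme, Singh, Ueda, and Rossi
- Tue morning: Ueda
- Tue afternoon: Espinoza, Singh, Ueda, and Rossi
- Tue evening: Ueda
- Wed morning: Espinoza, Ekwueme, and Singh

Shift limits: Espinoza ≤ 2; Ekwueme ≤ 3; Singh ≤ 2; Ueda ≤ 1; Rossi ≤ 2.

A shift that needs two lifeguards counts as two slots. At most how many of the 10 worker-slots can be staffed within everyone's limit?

9

Total capacity across all lifeguards is 2+3+2+1+2 = 10, and 10 slots are needed, so at most 10 can be filled.
Shifts {Tue morning, Tue evening} need 2 slots but only Ueda are available for them, supplying at most 1 — so at least 1 slot must go unfilled.
An assignment achieving 9: Mon morning→Espinoza+Ekwueme, Mon afternoon→Singh+Rossi, Mon evening→Ekwueme+Rossi, Tue morning→Ueda, Tue afternoon→Singh, Wed morning→Espinoza.
Loads: Espinoza 2/2, Ekwueme 2/3, Singh 2/2, Ueda 1/1, Rossi 2/2.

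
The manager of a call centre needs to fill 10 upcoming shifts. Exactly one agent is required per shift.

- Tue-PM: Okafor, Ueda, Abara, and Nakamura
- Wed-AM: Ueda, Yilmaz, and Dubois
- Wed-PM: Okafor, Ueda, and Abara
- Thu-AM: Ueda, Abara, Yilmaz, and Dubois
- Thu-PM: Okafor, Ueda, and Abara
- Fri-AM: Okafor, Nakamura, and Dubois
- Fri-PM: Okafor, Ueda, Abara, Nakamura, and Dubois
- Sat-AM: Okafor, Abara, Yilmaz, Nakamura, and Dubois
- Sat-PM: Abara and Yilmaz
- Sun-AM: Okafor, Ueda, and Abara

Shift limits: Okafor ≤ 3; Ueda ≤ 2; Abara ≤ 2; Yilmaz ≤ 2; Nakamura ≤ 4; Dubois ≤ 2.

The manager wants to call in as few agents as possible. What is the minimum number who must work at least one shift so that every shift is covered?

4

10 slots to fill and no one can take more than 4, so at least ⌈10/4⌉ = 3 agents are needed.
Any 3 agents together have capacity at most 4+3+2 = 9 < 10 slots, so 3 can never suffice.
Okafor, Ueda, Abara, and Nakamura alone can cover everything: Tue-PM→Nakamura, Wed-AM→Ueda, Wed-PM→Okafor, Thu-AM→Ueda, Thu-PM→Okafor, Fri-AM→Okafor, Fri-PM→Nakamura, Sat-AM→Nakamura, Sat-PM→Abara, Sun-AM→Abara.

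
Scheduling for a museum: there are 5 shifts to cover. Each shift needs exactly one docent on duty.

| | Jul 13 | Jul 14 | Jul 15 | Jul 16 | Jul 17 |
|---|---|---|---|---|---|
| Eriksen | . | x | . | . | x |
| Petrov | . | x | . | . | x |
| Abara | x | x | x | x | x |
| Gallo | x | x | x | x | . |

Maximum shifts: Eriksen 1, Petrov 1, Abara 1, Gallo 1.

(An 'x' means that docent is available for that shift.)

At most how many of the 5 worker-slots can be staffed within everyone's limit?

4

Total capacity across all docents is 1+1+1+1 = 4, and 5 slots are needed, so at most 4 can be filled.
An assignment achieving 4: Jul 13→Abara, Jul 14→Petrov, Jul 15→Gallo, Jul 17→Eriksen.
Loads: Eriksen 1/1, Petrov 1/1, Abara 1/1, Gallo 1/1.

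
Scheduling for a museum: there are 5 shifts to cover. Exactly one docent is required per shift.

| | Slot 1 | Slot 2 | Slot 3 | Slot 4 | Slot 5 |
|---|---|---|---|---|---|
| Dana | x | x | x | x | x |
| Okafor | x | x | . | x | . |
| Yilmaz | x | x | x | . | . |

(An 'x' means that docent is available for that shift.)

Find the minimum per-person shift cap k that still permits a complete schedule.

With 3 docents and 5 worker-slots to fill, someone must work at least ⌈5/3⌉ = 2 shifts, so k ≥ 2.
k = 2 works: Slot 1→Okafor, Slot 2→Yilmaz, Slot 3→Dana, Slot 4→Okafor, Slot 5→Dana.
Loads: Dana 2, Okafor 2, Yilmaz 1 — all ≤ 2.

2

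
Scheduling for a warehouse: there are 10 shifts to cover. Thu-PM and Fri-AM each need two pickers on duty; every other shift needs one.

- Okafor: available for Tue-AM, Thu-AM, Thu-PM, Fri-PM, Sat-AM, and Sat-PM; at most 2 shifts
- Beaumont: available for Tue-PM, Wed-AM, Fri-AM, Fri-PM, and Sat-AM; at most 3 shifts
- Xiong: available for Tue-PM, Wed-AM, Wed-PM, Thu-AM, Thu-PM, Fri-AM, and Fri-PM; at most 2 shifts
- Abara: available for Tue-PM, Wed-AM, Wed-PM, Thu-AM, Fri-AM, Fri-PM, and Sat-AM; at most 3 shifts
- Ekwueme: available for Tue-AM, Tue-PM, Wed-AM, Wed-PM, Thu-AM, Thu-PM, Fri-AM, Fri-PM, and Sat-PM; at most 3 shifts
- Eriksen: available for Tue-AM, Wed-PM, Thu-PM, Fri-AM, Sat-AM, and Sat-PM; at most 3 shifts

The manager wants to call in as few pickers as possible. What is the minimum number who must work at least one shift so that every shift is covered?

12 slots to fill and no one can take more than 3, so at least ⌈12/3⌉ = 4 pickers are needed.
Beaumont, Abara, Ekwueme, and Eriksen alone can cover everything: Tue-AM→Ekwueme, Tue-PM→Beaumont, Wed-AM→Beaumont, Wed-PM→Abara, Thu-AM→Abara, Thu-PM→Ekwueme+Eriksen, Fri-AM→Abara+Eriksen, Fri-PM→Beaumont, Sat-AM→Eriksen, Sat-PM→Ekwueme.

4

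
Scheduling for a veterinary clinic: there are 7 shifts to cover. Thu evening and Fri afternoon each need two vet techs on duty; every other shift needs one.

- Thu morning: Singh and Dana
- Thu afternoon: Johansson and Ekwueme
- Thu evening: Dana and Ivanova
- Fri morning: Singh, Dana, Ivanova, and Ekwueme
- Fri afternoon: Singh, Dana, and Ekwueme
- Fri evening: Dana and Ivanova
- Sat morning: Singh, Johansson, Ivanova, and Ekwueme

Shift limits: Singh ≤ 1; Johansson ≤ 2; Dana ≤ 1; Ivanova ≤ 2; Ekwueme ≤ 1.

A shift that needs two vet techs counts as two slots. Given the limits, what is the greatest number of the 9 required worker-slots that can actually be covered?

7

Total capacity across all vet techs is 1+2+1+2+1 = 7, and 9 slots are needed, so at most 7 can be filled.
An assignment achieving 7: Thu morning→Singh, Thu afternoon→Johansson, Thu evening→Dana+Ivanova, Fri afternoon→Ekwueme, Fri evening→Ivanova, Sat morning→Johansson.
Loads: Singh 1/1, Johansson 2/2, Dana 1/1, Ivanova 2/2, Ekwueme 1/1.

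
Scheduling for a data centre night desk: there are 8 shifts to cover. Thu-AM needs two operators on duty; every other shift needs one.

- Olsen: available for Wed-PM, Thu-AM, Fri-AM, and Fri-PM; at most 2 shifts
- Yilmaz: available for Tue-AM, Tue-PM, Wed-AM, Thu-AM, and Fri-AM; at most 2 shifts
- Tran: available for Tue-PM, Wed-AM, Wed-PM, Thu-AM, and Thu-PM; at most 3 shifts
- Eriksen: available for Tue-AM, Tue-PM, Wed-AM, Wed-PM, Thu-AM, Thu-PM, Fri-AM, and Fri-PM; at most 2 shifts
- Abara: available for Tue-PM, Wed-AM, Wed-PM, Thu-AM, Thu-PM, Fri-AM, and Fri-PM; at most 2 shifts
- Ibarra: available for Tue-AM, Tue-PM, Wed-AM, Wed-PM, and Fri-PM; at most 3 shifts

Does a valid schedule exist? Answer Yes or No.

Yes

One valid schedule: Tue-AM→Yilmaz, Tue-PM→Yilmaz, Wed-AM→Tran, Wed-PM→Tran, Thu-AM→Eriksen+Abara, Thu-PM→Tran, Fri-AM→Olsen, Fri-PM→Olsen.
Loads: Olsen 2/2, Yilmaz 2/2, Tran 3/3, Eriksen 1/2, Abara 1/2, Ibarra 0/3 — all within limits.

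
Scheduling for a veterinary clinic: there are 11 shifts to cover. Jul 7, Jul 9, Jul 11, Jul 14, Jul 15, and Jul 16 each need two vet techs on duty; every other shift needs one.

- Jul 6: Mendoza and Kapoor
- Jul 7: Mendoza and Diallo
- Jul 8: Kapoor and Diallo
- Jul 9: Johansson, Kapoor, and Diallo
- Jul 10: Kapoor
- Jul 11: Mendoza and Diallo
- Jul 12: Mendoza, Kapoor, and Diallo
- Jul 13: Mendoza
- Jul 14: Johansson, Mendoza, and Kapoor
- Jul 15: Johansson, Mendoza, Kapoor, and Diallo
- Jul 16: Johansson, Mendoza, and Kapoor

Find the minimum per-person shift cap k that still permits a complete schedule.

5

With 4 vet techs and 17 worker-slots to fill, someone must work at least ⌈17/4⌉ = 5 shifts, so k ≥ 5.
k = 5 works: Jul 6→Mendoza, Jul 7→Mendoza+Diallo, Jul 8→Kapoor, Jul 9→Johansson+Kapoor, Jul 10→Kapoor, Jul 11→Mendoza+Diallo, Jul 12→Mendoza, Jul 13→Mendoza, Jul 14→Johansson+Kapoor, Jul 15→Johansson+Diallo, Jul 16→Johansson+Kapoor.
Loads: Johansson 4, Mendoza 5, Kapoor 5, Diallo 3 — all ≤ 5.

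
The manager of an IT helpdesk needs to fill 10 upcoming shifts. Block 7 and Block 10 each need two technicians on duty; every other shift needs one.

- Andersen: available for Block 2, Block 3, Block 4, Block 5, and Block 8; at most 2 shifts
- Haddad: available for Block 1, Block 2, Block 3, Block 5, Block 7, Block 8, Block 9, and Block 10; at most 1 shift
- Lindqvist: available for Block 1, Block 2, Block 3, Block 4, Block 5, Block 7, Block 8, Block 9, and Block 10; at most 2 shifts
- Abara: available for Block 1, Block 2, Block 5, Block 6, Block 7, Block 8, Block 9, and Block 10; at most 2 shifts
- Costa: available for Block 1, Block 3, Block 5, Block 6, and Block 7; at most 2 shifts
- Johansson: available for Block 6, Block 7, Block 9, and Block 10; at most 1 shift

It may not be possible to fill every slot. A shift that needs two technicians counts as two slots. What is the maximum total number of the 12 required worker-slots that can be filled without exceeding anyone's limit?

Total capacity across all technicians is 2+1+2+2+2+1 = 10, and 12 slots are needed, so at most 10 can be filled.
An assignment achieving 10: Block 1→Haddad, Block 2→Andersen, Block 3→Lindqvist, Block 4→Andersen, Block 5→Costa, Block 6→Abara, Block 7→Costa, Block 8→Lindqvist, Block 9→Abara, Block 10→Johansson.
Loads: Andersen 2/2, Haddad 1/1, Lindqvist 2/2, Abara 2/2, Costa 2/2, Johansson 1/1.

10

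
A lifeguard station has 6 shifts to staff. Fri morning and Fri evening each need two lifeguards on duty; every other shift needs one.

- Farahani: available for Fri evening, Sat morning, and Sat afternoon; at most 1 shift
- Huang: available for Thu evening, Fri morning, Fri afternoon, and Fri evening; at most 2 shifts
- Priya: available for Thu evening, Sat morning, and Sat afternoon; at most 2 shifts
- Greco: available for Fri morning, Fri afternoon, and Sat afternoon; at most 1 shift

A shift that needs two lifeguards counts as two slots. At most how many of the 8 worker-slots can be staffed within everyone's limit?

Total capacity across all lifeguards is 1+2+2+1 = 6, and 8 slots are needed, so at most 6 can be filled.
An assignment achieving 6: Thu evening→Huang, Fri morning→Huang+Greco, Fri evening→Farahani, Sat morning→Priya, Sat afternoon→Priya.
Loads: Farahani 1/1, Huang 2/2, Priya 2/2, Greco 1/1.

6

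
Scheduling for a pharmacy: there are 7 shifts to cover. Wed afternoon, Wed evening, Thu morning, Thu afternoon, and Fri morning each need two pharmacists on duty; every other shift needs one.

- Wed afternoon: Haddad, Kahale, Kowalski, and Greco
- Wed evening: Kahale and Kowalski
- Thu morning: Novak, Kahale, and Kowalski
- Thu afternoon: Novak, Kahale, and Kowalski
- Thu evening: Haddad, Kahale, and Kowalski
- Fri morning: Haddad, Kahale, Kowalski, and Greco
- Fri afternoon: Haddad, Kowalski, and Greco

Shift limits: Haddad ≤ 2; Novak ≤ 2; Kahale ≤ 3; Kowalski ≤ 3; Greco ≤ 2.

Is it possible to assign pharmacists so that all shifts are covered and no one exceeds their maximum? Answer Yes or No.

Yes

Wed evening can only be covered by Kahale and Kowalski, so that assignment is forced.
One valid schedule: Wed afternoon→Kowalski+Greco, Wed evening→Kahale+Kowalski, Thu morning→Novak+Kahale, Thu afternoon→Novak+Kahale, Thu evening→Haddad, Fri morning→Kowalski+Greco, Fri afternoon→Haddad.
Loads: Haddad 2/2, Novak 2/2, Kahale 3/3, Kowalski 3/3, Greco 2/2 — all within limits.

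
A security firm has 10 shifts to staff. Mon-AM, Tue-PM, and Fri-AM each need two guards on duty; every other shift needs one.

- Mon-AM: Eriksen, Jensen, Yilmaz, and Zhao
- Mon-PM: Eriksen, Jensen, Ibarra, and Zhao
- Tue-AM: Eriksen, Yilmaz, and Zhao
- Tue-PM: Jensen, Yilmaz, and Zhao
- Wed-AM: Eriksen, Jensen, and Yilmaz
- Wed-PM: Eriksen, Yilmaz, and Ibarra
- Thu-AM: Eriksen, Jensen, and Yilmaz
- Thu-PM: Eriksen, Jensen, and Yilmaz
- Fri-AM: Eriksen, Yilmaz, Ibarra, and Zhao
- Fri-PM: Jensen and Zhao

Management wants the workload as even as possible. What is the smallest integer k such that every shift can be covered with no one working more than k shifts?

With 5 guards and 13 worker-slots to fill, someone must work at least ⌈13/5⌉ = 3 shifts, so k ≥ 3.
k = 3 works: Mon-AM→Yilmaz+Zhao, Mon-PM→Ibarra, Tue-AM→Eriksen, Tue-PM→Jensen+Yilmaz, Wed-AM→Eriksen, Wed-PM→Eriksen, Thu-AM→Jensen, Thu-PM→Yilmaz, Fri-AM→Ibarra+Zhao, Fri-PM→Jensen.
Loads: Eriksen 3, Jensen 3, Yilmaz 3, Ibarra 2, Zhao 2 — all ≤ 3.

3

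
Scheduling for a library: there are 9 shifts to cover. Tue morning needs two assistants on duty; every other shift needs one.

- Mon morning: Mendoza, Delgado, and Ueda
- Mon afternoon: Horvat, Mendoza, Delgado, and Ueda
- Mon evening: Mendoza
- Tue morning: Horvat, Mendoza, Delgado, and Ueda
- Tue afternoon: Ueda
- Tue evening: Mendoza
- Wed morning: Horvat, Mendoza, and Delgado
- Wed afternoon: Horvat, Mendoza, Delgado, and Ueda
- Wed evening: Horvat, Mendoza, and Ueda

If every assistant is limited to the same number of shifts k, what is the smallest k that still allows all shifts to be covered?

3

With 4 assistants and 10 worker-slots to fill, someone must work at least ⌈10/4⌉ = 3 shifts, so k ≥ 3.
k = 3 works: Mon morning→Mendoza, Mon afternoon→Horvat, Mon evening→Mendoza, Tue morning→Delgado+Ueda, Tue afternoon→Ueda, Tue evening→Mendoza, Wed morning→Horvat, Wed afternoon→Delgado, Wed evening→Horvat.
Loads: Horvat 3, Mendoza 3, Delgado 2, Ueda 2 — all ≤ 3.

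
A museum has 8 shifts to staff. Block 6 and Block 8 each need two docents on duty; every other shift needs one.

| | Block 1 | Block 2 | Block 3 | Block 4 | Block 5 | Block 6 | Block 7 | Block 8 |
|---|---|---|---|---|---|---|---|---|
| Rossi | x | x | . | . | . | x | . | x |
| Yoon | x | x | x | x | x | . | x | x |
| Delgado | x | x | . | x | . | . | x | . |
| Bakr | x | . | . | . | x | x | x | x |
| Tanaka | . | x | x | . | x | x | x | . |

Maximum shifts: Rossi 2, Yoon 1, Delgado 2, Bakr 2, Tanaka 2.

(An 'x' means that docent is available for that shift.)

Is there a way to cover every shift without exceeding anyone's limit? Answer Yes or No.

Total capacity is 2+1+2+2+2 = 9 but 10 worker-slots are needed — infeasible.

No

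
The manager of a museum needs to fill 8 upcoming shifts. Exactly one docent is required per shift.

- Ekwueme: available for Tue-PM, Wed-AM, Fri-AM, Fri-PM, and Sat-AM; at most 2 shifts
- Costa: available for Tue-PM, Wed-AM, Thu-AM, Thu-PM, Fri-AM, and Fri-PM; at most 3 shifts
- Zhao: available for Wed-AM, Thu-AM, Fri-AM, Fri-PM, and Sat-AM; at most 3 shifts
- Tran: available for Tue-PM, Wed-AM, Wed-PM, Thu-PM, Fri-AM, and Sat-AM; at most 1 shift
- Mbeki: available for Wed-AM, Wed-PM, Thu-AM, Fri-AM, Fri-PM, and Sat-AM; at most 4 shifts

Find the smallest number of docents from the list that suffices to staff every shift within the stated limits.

3

8 slots to fill and no one can take more than 4, so at least ⌈8/4⌉ = 2 docents are needed.
Any 2 docents together have capacity at most 4+3 = 7 < 8 slots, so 2 can never suffice.
Ekwueme, Costa, and Mbeki alone can cover everything: Tue-PM→Ekwueme, Wed-AM→Costa, Wed-PM→Mbeki, Thu-AM→Costa, Thu-PM→Costa, Fri-AM→Mbeki, Fri-PM→Mbeki, Sat-AM→Ekwueme.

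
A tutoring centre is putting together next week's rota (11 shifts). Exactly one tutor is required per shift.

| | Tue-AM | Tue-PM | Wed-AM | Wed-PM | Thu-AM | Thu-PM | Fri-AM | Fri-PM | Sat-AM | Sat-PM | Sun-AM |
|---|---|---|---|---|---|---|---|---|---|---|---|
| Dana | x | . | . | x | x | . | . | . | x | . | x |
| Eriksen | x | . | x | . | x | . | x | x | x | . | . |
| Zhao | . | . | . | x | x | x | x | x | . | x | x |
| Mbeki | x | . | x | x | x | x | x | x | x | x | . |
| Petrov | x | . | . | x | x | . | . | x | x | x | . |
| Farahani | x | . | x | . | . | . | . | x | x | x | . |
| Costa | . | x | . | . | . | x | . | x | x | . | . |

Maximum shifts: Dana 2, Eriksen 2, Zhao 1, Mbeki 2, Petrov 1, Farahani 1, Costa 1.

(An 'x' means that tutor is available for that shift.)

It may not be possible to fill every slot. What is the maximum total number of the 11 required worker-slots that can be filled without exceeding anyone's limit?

10

Total capacity across all tutors is 2+2+1+2+1+1+1 = 10, and 11 slots are needed, so at most 10 can be filled.
An assignment achieving 10: Tue-AM→Mbeki, Tue-PM→Costa, Wed-AM→Eriksen, Wed-PM→Dana, Thu-AM→Petrov, Thu-PM→Zhao, Fri-AM→Eriksen, Fri-PM→Farahani, Sat-PM→Mbeki, Sun-AM→Dana.
Loads: Dana 2/2, Eriksen 2/2, Zhao 1/1, Mbeki 2/2, Petrov 1/1, Farahani 1/1, Costa 1/1.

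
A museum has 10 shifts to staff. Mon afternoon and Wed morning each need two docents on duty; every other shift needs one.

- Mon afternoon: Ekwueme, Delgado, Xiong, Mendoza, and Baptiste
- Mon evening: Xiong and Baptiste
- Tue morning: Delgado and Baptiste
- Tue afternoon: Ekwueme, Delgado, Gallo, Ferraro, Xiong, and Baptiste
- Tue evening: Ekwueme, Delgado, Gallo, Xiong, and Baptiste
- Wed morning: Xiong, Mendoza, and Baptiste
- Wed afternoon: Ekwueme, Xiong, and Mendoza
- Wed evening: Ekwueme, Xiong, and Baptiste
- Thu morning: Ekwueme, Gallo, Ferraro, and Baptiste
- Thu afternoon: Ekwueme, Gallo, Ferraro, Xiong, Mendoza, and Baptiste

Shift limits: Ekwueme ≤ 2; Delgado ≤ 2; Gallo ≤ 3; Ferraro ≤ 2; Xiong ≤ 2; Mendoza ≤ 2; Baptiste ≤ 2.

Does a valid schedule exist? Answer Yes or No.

One valid schedule: Mon afternoon→Mendoza+Baptiste, Mon evening→Xiong, Tue morning→Delgado, Tue afternoon→Gallo, Tue evening→Delgado, Wed morning→Xiong+Mendoza, Wed afternoon→Ekwueme, Wed evening→Ekwueme, Thu morning→Gallo, Thu afternoon→Gallo.
Loads: Ekwueme 2/2, Delgado 2/2, Gallo 3/3, Ferraro 0/2, Xiong 2/2, Mendoza 2/2, Baptiste 1/2 — all within limits.

Yes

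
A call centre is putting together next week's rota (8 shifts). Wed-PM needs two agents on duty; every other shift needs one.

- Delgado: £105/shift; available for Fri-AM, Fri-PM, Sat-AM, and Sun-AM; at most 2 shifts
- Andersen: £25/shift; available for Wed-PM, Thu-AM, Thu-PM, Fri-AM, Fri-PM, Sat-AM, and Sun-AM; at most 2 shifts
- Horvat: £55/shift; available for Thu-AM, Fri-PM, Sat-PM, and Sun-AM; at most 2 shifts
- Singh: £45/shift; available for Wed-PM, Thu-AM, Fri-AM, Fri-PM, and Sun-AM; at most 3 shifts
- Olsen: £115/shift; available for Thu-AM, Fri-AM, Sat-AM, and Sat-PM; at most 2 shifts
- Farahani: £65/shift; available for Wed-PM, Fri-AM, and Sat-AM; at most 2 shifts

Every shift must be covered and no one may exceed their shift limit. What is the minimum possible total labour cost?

£425

Thu-PM can only be covered by Andersen, so that assignment is forced.
Picking the cheapest available agent for each shift independently would cost £275, but that ignores the shift limits.
An optimal schedule: Wed-PM→Andersen+Singh, Thu-AM→Singh, Thu-PM→Andersen, Fri-AM→Farahani, Fri-PM→Singh, Sat-AM→Farahani, Sat-PM→Horvat, Sun-AM→Horvat.
Total: 25 + 45 + 45 + 25 + 65 + 45 + 65 + 55 + 55 = £425.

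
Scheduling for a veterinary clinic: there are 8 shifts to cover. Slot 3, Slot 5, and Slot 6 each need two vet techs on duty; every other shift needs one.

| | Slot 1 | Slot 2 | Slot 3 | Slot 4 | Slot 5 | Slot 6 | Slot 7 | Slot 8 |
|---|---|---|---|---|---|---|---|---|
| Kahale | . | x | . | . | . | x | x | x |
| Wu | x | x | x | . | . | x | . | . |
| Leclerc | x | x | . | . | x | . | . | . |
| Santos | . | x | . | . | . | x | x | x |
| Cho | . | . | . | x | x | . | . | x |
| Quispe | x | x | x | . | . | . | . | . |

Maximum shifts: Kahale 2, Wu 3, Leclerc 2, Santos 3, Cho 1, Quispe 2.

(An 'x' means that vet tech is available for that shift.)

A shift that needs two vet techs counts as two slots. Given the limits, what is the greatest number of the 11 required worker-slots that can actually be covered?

10

Total capacity across all vet techs is 2+3+2+3+1+2 = 13, and 11 slots are needed, so at most 11 can be filled.
Shifts {Slot 4, Slot 5} need 3 slots but only Leclerc and Cho are available for them, supplying at most 2 — so at least 1 slot must go unfilled.
An assignment achieving 10: Slot 1→Wu, Slot 2→Leclerc, Slot 3→Wu+Quispe, Slot 4→Cho, Slot 5→Leclerc, Slot 6→Kahale+Wu, Slot 7→Kahale, Slot 8→Santos.
Loads: Kahale 2/2, Wu 3/3, Leclerc 2/2, Santos 1/3, Cho 1/1, Quispe 1/2.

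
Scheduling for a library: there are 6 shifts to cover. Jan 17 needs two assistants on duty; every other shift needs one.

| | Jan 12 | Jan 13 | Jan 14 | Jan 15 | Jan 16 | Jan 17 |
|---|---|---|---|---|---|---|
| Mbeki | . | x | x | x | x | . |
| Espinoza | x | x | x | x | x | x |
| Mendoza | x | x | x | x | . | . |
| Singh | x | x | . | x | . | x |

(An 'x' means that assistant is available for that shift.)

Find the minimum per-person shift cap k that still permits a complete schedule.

2

With 4 assistants and 7 worker-slots to fill, someone must work at least ⌈7/4⌉ = 2 shifts, so k ≥ 2.
k = 2 works: Jan 12→Espinoza, Jan 13→Mendoza, Jan 14→Mbeki, Jan 15→Mendoza, Jan 16→Mbeki, Jan 17→Espinoza+Singh.
Loads: Mbeki 2, Espinoza 2, Mendoza 2, Singh 1 — all ≤ 2.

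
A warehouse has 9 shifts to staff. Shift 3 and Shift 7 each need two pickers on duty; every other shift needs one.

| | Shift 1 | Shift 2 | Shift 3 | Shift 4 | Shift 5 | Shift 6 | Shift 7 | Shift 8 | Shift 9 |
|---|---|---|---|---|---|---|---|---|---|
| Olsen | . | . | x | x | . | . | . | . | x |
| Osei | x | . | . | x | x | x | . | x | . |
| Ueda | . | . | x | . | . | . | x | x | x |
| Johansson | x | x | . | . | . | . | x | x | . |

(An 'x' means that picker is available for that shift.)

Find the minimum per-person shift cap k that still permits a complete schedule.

With 4 pickers and 11 worker-slots to fill, someone must work at least ⌈11/4⌉ = 3 shifts, so k ≥ 3.
k = 3 works: Shift 1→Osei, Shift 2→Johansson, Shift 3→Olsen+Ueda, Shift 4→Olsen, Shift 5→Osei, Shift 6→Osei, Shift 7→Ueda+Johansson, Shift 8→Ueda, Shift 9→Olsen.
Loads: Olsen 3, Osei 3, Ueda 3, Johansson 2 — all ≤ 3.

3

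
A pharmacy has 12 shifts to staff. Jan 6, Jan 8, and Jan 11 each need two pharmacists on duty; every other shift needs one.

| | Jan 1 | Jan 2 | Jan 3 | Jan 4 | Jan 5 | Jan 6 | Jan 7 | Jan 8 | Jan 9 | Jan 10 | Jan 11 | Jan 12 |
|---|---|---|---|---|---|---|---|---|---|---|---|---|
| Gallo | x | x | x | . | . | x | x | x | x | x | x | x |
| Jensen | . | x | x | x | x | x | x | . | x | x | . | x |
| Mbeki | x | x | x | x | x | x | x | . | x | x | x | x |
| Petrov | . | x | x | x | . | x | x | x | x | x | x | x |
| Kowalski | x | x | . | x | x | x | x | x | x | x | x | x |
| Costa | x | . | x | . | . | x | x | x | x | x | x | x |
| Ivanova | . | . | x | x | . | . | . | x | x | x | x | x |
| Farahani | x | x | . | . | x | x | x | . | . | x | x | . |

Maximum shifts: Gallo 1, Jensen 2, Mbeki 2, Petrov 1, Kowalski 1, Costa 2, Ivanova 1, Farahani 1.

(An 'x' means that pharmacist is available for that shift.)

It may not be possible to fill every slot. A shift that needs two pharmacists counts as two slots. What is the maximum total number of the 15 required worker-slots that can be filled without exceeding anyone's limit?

Total capacity across all pharmacists is 1+2+2+1+1+2+1+1 = 11, and 15 slots are needed, so at most 11 can be filled.
An assignment achieving 11: Jan 1→Gallo, Jan 2→Mbeki, Jan 3→Mbeki, Jan 4→Jensen, Jan 5→Jensen, Jan 6→Costa+Farahani, Jan 7→Costa, Jan 8→Petrov+Kowalski, Jan 9→Ivanova.
Loads: Gallo 1/1, Jensen 2/2, Mbeki 2/2, Petrov 1/1, Kowalski 1/1, Costa 2/2, Ivanova 1/1, Farahani 1/1.

11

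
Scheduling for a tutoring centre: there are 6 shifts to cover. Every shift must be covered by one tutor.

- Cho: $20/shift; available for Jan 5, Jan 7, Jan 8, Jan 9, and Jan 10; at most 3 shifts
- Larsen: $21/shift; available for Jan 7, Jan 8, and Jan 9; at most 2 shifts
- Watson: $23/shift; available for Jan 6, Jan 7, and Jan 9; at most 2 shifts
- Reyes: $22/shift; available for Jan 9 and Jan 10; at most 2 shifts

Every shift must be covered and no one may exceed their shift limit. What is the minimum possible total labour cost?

Jan 5 can only be covered by Cho, so that assignment is forced.
Jan 6 can only be covered by Watson, so that assignment is forced.
Picking the cheapest available tutor for each shift independently would cost $123, but that ignores the shift limits.
An optimal schedule: Jan 5→Cho, Jan 6→Watson, Jan 7→Larsen, Jan 8→Cho, Jan 9→Larsen, Jan 10→Cho.
Total: 20 + 23 + 21 + 20 + 21 + 20 = $125.

$125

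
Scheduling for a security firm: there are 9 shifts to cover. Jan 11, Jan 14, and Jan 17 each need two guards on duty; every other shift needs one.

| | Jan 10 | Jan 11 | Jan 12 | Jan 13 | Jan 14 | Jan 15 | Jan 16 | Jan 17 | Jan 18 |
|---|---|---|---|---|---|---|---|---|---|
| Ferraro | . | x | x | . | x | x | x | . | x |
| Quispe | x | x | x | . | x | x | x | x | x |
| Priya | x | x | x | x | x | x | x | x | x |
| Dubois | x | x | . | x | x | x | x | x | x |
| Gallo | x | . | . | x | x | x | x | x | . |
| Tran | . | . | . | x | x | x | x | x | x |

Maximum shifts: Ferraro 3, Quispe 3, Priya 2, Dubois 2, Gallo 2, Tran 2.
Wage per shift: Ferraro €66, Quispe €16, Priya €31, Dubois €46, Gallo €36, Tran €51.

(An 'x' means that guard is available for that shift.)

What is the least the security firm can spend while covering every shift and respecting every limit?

€442

Picking the cheapest available guard for each shift independently would cost €252, but that ignores the shift limits.
An optimal schedule: Jan 10→Quispe, Jan 11→Priya+Dubois, Jan 12→Quispe, Jan 13→Priya, Jan 14→Tran+Ferraro, Jan 15→Gallo, Jan 16→Gallo, Jan 17→Dubois+Tran, Jan 18→Quispe.
Total: 16 + 31 + 46 + 16 + 31 + 51 + 66 + 36 + 36 + 46 + 51 + 16 = €442.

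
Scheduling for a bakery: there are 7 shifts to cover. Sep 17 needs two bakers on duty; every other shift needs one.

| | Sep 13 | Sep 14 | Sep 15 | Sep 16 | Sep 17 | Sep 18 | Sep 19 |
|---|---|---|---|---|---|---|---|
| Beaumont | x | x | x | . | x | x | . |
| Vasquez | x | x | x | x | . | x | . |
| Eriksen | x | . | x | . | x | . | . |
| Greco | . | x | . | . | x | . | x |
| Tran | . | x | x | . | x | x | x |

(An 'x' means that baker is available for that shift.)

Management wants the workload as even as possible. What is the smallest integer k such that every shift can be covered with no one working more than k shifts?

2

With 5 bakers and 8 worker-slots to fill, someone must work at least ⌈8/5⌉ = 2 shifts, so k ≥ 2.
k = 2 works: Sep 13→Beaumont, Sep 14→Vasquez, Sep 15→Eriksen, Sep 16→Vasquez, Sep 17→Eriksen+Greco, Sep 18→Beaumont, Sep 19→Greco.
Loads: Beaumont 2, Vasquez 2, Eriksen 2, Greco 2, Tran 0 — all ≤ 2.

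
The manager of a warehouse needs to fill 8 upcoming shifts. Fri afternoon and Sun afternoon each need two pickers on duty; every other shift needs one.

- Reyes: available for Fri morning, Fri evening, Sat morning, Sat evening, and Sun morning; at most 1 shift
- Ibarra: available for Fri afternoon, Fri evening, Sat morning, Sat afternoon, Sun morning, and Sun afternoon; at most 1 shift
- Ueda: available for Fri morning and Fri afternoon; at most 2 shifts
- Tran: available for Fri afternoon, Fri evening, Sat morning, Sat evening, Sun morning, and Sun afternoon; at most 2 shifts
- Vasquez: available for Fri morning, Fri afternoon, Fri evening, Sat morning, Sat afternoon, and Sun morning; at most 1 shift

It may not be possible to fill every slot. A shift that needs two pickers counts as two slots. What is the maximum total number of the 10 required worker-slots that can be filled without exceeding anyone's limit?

7

Total capacity across all pickers is 1+1+2+2+1 = 7, and 10 slots are needed, so at most 7 can be filled.
An assignment achieving 7: Fri morning→Ueda, Fri afternoon→Ueda+Tran, Fri evening→Vasquez, Sat afternoon→Ibarra, Sat evening→Reyes, Sun afternoon→Tran.
Loads: Reyes 1/1, Ibarra 1/1, Ueda 2/2, Tran 2/2, Vasquez 1/1.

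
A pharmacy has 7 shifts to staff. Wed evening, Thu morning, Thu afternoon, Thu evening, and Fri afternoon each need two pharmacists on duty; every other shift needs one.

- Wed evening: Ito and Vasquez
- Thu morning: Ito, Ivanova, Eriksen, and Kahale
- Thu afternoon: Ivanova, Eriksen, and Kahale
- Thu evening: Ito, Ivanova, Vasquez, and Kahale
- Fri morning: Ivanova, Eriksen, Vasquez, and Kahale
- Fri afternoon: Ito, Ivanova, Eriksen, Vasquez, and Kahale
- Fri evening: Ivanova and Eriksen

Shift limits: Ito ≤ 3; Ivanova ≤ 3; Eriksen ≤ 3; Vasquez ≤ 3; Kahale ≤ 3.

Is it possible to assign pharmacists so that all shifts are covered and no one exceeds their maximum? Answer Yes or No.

Wed evening can only be covered by Ito and Vasquez, so that assignment is forced.
One valid schedule: Wed evening→Ito+Vasquez, Thu morning→Ito+Eriksen, Thu afternoon→Ivanova+Eriksen, Thu evening→Ito+Vasquez, Fri morning→Ivanova, Fri afternoon→Eriksen+Vasquez, Fri evening→Ivanova.
Loads: Ito 3/3, Ivanova 3/3, Eriksen 3/3, Vasquez 3/3, Kahale 0/3 — all within limits.

Yes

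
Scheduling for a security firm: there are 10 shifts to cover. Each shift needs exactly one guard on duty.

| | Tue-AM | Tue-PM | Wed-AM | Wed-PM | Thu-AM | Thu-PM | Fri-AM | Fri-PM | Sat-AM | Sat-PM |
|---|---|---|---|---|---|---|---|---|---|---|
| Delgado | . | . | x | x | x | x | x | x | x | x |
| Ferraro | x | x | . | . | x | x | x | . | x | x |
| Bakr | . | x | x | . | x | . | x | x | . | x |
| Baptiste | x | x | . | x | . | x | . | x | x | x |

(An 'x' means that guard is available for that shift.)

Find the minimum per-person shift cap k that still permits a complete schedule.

3

With 4 guards and 10 worker-slots to fill, someone must work at least ⌈10/4⌉ = 3 shifts, so k ≥ 3.
k = 3 works: Tue-AM→Ferraro, Tue-PM→Ferraro, Wed-AM→Delgado, Wed-PM→Delgado, Thu-AM→Delgado, Thu-PM→Ferraro, Fri-AM→Bakr, Fri-PM→Bakr, Sat-AM→Baptiste, Sat-PM→Bakr.
Loads: Delgado 3, Ferraro 3, Bakr 3, Baptiste 1 — all ≤ 3.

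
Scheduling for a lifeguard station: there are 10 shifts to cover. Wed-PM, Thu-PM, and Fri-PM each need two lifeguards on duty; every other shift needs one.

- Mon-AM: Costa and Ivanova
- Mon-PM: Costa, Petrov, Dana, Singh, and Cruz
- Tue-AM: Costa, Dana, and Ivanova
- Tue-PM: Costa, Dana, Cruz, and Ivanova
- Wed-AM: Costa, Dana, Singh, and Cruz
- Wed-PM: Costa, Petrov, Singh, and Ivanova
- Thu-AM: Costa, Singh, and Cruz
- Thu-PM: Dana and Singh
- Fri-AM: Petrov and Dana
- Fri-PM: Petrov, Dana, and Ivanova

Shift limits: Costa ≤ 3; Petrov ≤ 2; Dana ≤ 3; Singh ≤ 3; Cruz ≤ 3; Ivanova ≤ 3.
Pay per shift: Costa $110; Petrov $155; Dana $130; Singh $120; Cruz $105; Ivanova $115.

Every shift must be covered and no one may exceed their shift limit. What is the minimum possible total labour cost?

$1500

Thu-PM can only be covered by Dana and Singh, so that assignment is forced.
Picking the cheapest available lifeguard for each shift independently would cost $1490, but that ignores the shift limits.
An optimal schedule: Mon-AM→Costa, Mon-PM→Cruz, Tue-AM→Costa, Tue-PM→Ivanova, Wed-AM→Cruz, Wed-PM→Costa+Ivanova, Thu-AM→Cruz, Thu-PM→Singh+Dana, Fri-AM→Dana, Fri-PM→Ivanova+Dana.
Total: 110 + 105 + 110 + 115 + 105 + 110 + 115 + 105 + 120 + 130 + 130 + 115 + 130 = $1500.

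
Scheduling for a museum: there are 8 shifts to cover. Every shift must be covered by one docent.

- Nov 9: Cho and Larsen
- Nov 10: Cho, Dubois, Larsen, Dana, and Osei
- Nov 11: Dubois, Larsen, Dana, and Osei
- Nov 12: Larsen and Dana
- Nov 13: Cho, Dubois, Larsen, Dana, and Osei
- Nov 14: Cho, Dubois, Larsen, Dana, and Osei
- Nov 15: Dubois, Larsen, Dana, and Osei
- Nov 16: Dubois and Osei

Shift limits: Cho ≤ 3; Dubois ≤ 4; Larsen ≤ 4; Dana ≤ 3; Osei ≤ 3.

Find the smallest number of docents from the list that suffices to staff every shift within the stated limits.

2

8 slots to fill and no one can take more than 4, so at least ⌈8/4⌉ = 2 docents are needed.
Dubois and Larsen alone can cover everything: Nov 9→Larsen, Nov 10→Dubois, Nov 11→Dubois, Nov 12→Larsen, Nov 13→Dubois, Nov 14→Larsen, Nov 15→Larsen, Nov 16→Dubois.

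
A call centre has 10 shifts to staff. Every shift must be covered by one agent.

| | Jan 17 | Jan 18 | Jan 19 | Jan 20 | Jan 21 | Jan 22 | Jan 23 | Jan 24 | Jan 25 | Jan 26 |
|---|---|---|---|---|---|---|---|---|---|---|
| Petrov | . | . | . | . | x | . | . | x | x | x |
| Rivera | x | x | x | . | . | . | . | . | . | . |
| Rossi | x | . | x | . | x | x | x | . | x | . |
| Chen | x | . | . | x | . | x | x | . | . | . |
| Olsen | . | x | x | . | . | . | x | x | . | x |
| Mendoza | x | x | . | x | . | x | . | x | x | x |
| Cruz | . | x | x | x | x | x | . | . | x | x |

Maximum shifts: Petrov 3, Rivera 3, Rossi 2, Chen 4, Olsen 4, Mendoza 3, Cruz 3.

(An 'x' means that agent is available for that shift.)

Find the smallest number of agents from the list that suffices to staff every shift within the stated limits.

10 slots to fill and no one can take more than 4, so at least ⌈10/4⌉ = 3 agents are needed.
Petrov, Chen, and Olsen alone can cover everything: Jan 17→Chen, Jan 18→Olsen, Jan 19→Olsen, Jan 20→Chen, Jan 21→Petrov, Jan 22→Chen, Jan 23→Chen, Jan 24→Petrov, Jan 25→Petrov, Jan 26→Olsen.

3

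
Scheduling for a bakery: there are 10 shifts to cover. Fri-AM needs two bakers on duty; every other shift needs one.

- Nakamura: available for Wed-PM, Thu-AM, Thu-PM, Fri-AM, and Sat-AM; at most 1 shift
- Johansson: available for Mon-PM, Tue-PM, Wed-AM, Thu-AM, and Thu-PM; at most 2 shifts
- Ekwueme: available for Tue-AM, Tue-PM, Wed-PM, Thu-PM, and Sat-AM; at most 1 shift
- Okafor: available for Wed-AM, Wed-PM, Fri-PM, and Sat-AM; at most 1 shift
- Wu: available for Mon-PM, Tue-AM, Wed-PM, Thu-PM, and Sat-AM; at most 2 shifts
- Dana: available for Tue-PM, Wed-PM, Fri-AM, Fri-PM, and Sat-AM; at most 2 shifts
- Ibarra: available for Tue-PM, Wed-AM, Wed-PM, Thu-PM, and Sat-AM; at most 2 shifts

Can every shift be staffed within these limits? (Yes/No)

Yes

Fri-AM can only be covered by Nakamura and Dana, so that assignment is forced.
One valid schedule: Mon-PM→Johansson, Tue-AM→Ekwueme, Tue-PM→Dana, Wed-AM→Ibarra, Wed-PM→Wu, Thu-AM→Johansson, Thu-PM→Wu, Fri-AM→Nakamura+Dana, Fri-PM→Okafor, Sat-AM→Ibarra.
Loads: Nakamura 1/1, Johansson 2/2, Ekwueme 1/1, Okafor 1/1, Wu 2/2, Dana 2/2, Ibarra 2/2 — all within limits.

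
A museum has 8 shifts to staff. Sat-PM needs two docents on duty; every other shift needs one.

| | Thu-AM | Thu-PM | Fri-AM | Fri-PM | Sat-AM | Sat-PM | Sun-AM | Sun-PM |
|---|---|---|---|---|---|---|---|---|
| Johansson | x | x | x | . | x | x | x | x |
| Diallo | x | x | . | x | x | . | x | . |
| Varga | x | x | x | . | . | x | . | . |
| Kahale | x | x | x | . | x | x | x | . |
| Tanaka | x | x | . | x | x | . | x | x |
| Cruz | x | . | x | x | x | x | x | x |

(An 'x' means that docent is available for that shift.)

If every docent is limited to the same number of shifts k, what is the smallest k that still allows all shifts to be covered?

With 6 docents and 9 worker-slots to fill, someone must work at least ⌈9/6⌉ = 2 shifts, so k ≥ 2.
k = 2 works: Thu-AM→Varga, Thu-PM→Diallo, Fri-AM→Johansson, Fri-PM→Diallo, Sat-AM→Kahale, Sat-PM→Varga+Cruz, Sun-AM→Kahale, Sun-PM→Johansson.
Loads: Johansson 2, Diallo 2, Varga 2, Kahale 2, Tanaka 0, Cruz 1 — all ≤ 2.

2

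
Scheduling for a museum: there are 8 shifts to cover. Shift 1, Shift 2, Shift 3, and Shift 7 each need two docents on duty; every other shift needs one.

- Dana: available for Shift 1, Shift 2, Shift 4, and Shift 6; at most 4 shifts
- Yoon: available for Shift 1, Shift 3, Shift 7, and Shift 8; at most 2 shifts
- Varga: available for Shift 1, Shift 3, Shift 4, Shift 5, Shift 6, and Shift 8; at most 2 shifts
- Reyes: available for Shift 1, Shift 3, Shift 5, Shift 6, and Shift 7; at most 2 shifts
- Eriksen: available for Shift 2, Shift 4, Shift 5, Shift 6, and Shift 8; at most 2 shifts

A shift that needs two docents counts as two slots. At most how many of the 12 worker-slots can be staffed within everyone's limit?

12

Total capacity across all docents is 4+2+2+2+2 = 12, and 12 slots are needed, so at most 12 can be filled.
An assignment achieving 12: Shift 1→Dana+Reyes, Shift 2→Dana+Eriksen, Shift 3→Yoon+Varga, Shift 4→Dana, Shift 5→Varga, Shift 6→Dana, Shift 7→Yoon+Reyes, Shift 8→Eriksen.
Loads: Dana 4/4, Yoon 2/2, Varga 2/2, Reyes 2/2, Eriksen 2/2.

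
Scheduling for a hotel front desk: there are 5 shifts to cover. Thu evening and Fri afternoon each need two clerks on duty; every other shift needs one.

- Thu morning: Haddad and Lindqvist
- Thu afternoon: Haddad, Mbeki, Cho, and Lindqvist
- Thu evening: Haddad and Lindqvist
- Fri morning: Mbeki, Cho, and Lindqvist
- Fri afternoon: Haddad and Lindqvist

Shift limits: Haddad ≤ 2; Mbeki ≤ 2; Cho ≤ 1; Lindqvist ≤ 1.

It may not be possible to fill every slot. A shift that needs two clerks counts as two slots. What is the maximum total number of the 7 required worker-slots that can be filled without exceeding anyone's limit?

5

Total capacity across all clerks is 2+2+1+1 = 6, and 7 slots are needed, so at most 6 can be filled.
Shifts {Thu evening, Fri afternoon} need 4 slots but only Haddad and Lindqvist are available for them, supplying at most 3 — so at least 1 slot must go unfilled.
An assignment achieving 5: Thu morning→Haddad, Thu afternoon→Mbeki, Thu evening→Haddad+Lindqvist, Fri morning→Mbeki.
Loads: Haddad 2/2, Mbeki 2/2, Cho 0/1, Lindqvist 1/1.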